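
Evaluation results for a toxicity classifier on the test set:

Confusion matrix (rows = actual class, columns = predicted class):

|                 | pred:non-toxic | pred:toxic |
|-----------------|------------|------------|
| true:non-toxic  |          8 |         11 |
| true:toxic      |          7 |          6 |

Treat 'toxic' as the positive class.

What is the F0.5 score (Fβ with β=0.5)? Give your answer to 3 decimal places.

Fβ = (1+β²)·TP / ((1+β²)·TP + β²·FN + FP), with β²=1/4
= 1.25·6 / (1.25·6 + 0.25·7 + 11) = 0.370

0.370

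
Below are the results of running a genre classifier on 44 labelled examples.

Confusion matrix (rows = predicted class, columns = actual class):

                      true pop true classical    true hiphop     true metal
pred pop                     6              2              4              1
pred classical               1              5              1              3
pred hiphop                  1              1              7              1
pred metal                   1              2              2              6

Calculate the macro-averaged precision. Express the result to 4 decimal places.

0.5517

Per-class precision (TP/(TP+FP)):
  pop: TP=6, FP=2+4+1=7 → 6/13 = 0.46154
  classical: TP=5, FP=1+1+3=5 → 5/10 = 0.50000
  hiphop: TP=7, FP=1+1+1=3 → 7/10 = 0.70000
  metal: TP=6, FP=1+2+2=5 → 6/11 = 0.54545
Macro-precision = mean = (0.46154 + 0.50000 + 0.70000 + 0.54545) / 4 = 0.5517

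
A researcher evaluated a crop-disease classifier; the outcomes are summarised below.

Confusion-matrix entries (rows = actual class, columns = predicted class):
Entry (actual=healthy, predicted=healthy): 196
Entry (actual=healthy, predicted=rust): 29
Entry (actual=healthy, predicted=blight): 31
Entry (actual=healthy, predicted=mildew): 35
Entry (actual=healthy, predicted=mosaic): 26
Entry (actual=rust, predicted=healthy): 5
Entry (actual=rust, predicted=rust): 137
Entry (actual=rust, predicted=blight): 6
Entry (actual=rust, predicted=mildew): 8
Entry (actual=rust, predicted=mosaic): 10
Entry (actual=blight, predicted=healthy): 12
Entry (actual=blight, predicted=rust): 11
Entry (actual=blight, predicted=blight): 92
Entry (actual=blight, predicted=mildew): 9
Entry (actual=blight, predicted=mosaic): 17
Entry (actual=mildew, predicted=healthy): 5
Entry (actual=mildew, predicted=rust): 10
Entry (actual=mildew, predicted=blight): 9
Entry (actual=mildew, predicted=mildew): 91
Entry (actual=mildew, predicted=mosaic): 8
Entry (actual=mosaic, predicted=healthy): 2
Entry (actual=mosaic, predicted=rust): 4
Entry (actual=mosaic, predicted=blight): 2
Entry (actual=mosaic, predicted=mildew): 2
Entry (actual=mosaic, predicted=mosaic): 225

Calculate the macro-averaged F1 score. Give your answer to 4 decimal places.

0.7390

Per-class F1 score (2·TP/(2·TP+FP+FN)):
  healthy: TP=196, FP=5+12+5+2=24, FN=29+31+35+26=121 → 392/537 = 0.72998
  rust: TP=137, FP=29+11+10+4=54, FN=5+6+8+10=29 → 274/357 = 0.76751
  blight: TP=92, FP=31+6+9+2=48, FN=12+11+9+17=49 → 184/281 = 0.65480
  mildew: TP=91, FP=35+8+9+2=54, FN=5+10+9+8=32 → 182/268 = 0.67910
  mosaic: TP=225, FP=26+10+17+8=61, FN=2+4+2+2=10 → 450/521 = 0.86372
Macro-F1 score = mean = (0.72998 + 0.76751 + 0.65480 + 0.67910 + 0.86372) / 5 = 0.7390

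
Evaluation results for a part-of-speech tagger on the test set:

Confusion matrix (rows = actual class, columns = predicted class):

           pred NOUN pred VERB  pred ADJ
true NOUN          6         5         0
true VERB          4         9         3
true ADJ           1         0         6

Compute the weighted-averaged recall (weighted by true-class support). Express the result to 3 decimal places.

Per-class recall (TP/(TP+FN)):
  NOUN: TP=6, FN=5+0=5 → 6/11 = 0.5455
  VERB: TP=9, FN=4+3=7 → 9/16 = 0.5625
  ADJ: TP=6, FN=1+0=1 → 6/7 = 0.8571
Weighted-recall = Σ (supportᵢ/N)·recallᵢ with N=34: (11/34)·0.5455 + (16/34)·0.5625 + (7/34)·0.8571 = 0.618

0.618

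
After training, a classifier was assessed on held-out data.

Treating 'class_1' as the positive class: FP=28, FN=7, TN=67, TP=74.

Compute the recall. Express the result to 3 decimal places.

Recall = TP/(TP+FN) = 74/(74+7) = 74/81 = 0.914

0.914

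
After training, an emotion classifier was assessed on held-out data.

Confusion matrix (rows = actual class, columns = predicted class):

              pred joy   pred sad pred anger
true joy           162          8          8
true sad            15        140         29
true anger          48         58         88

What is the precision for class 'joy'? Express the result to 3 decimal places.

Take TP from the diagonal, FP from the rest of the 'joy' prediction marginal, FN from the rest of the 'joy' actual marginal.
precision = TP/(TP+FP).
joy: TP=162, FP=15+48=63 → 162/225 = 0.7200

0.720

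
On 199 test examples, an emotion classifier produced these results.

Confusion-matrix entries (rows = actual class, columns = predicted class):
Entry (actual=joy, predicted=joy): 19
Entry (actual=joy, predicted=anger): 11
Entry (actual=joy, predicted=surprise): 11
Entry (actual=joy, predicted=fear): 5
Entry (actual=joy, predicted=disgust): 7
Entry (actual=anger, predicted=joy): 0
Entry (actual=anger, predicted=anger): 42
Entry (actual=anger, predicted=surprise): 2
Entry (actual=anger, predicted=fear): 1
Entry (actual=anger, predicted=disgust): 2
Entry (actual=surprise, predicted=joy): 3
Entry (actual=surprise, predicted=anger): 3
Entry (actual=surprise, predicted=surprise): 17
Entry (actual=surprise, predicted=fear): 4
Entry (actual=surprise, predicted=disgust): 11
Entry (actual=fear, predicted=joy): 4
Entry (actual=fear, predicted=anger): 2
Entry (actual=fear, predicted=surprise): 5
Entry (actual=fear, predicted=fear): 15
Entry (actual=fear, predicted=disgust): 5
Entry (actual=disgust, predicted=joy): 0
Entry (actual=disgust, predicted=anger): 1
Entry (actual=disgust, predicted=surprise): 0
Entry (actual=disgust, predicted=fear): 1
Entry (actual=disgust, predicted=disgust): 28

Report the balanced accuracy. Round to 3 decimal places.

Balanced accuracy = mean of per-class recall.
  joy: recall = 19/53 = 0.3585
  anger: recall = 42/47 = 0.8936
  surprise: recall = 17/38 = 0.4474
  fear: recall = 15/31 = 0.4839
  disgust: recall = 28/30 = 0.9333
Mean = (0.3585 + 0.8936 + 0.4474 + 0.4839 + 0.9333) / 5 = 0.623

0.623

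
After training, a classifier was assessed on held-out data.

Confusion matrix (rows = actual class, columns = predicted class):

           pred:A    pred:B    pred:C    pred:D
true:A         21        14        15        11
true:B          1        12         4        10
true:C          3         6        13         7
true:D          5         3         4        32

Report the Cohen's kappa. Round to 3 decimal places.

Observed agreement pₒ = trace/N = 78/161 = 0.4845
Expected agreement pₑ = Σ (rowᵢ·colᵢ)/N² = (61·30 + 27·35 + 29·36 + 44·60)/161² = 0.2492
κ = (pₒ − pₑ)/(1 − pₑ) = (0.4845 − 0.2492)/(1 − 0.2492) = 0.313

0.313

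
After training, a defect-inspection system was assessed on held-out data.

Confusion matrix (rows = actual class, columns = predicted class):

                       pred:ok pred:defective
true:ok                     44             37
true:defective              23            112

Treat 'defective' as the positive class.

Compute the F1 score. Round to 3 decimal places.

Precision = TP/(TP+FP) = 112/149 = 0.7517
Recall = TP/(TP+FN) = 112/135 = 0.8296
F1 = 2·TP/(2·TP+FP+FN) = 224/284 = 0.789

0.789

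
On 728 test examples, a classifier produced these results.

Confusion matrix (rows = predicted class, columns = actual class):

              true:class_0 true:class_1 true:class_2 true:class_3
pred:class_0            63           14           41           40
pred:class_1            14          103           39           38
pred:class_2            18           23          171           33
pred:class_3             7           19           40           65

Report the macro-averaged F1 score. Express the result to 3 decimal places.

Per-class F1 score (2·TP/(2·TP+FP+FN)):
  class_0: TP=63, FP=14+41+40=95, FN=14+18+7=39 → 126/260 = 0.4846
  class_1: TP=103, FP=14+39+38=91, FN=14+23+19=56 → 206/353 = 0.5836
  class_2: TP=171, FP=18+23+33=74, FN=41+39+40=120 → 342/536 = 0.6381
  class_3: TP=65, FP=7+19+40=66, FN=40+38+33=111 → 130/307 = 0.4235
Macro-F1 score = mean = (0.4846 + 0.5836 + 0.6381 + 0.4235) / 4 = 0.532

0.532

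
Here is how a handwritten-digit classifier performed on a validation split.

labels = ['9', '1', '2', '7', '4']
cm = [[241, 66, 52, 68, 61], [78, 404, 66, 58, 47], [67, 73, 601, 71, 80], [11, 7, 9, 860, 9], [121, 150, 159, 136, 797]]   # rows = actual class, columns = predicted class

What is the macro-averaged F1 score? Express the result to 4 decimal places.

Per-class F1 score (2·TP/(2·TP+FP+FN)):
  9: TP=241, FP=78+67+11+121=277, FN=66+52+68+61=247 → 482/1006 = 0.47913
  1: TP=404, FP=66+73+7+150=296, FN=78+66+58+47=249 → 808/1353 = 0.59719
  2: TP=601, FP=52+66+9+159=286, FN=67+73+71+80=291 → 1202/1779 = 0.67566
  7: TP=860, FP=68+58+71+136=333, FN=11+7+9+9=36 → 1720/2089 = 0.82336
  4: TP=797, FP=61+47+80+9=197, FN=121+150+159+136=566 → 1594/2357 = 0.67628
Macro-F1 score = mean = (0.47913 + 0.59719 + 0.67566 + 0.82336 + 0.67628) / 5 = 0.6503

0.6503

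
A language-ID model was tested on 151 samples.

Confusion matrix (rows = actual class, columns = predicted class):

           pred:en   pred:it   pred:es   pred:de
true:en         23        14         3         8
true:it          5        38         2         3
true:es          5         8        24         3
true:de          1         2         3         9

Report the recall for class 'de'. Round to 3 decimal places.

One-vs-rest for 'de': TP = diagonal; FP = other classes predicted 'de'; FN = 'de' predicted as other.
recall = TP/(TP+FN).
de: TP=9, FN=1+2+3=6 → 9/15 = 0.6000

0.600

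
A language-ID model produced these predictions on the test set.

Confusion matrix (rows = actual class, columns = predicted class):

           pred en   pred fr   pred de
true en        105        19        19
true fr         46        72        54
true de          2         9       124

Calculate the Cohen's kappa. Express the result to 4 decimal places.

Observed agreement pₒ = trace/N = 301/450 = 0.66889
Expected agreement pₑ = Σ (rowᵢ·colᵢ)/N² = (143·153 + 172·100 + 135·197)/450² = 0.32432
κ = (pₒ − pₑ)/(1 − pₑ) = (0.66889 − 0.32432)/(1 − 0.32432) = 0.5100

0.5100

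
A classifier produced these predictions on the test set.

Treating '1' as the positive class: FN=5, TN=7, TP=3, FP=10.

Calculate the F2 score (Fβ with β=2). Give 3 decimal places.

Fβ = (1+β²)·TP / ((1+β²)·TP + β²·FN + FP), with β²=4
= 5·3 / (5·3 + 4·5 + 10) = 0.333

0.333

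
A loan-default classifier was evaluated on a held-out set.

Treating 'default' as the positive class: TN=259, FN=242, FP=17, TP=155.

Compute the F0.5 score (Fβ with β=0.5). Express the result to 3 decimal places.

0.714

Fβ = (1+β²)·TP / ((1+β²)·TP + β²·FN + FP), with β²=1/4
= 1.25·155 / (1.25·155 + 0.25·242 + 17) = 0.714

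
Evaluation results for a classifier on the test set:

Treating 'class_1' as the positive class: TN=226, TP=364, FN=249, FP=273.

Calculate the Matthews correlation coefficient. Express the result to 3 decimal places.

MCC = (TP·TN − FP·FN) / √((TP+FP)(TP+FN)(TN+FP)(TN+FN))
Numerator = 364·226 − 273·249 = 14287
Denominator = √(637·613·499·475) = √92553759025 = 304226.4930
MCC = 14287 / 304226.4930 = 0.047

0.047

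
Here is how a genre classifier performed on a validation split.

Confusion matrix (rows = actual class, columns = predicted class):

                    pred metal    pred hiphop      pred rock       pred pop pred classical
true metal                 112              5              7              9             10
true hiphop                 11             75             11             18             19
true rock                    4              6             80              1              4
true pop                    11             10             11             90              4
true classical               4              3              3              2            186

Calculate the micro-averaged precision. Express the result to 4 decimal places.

0.7802

Micro-averaging pools counts across classes: ΣTP=543, ΣFP=153, ΣFN=153.
Micro-precision = TP/(TP+FP) on pooled counts = 0.7802 (equals overall accuracy in single-label multiclass).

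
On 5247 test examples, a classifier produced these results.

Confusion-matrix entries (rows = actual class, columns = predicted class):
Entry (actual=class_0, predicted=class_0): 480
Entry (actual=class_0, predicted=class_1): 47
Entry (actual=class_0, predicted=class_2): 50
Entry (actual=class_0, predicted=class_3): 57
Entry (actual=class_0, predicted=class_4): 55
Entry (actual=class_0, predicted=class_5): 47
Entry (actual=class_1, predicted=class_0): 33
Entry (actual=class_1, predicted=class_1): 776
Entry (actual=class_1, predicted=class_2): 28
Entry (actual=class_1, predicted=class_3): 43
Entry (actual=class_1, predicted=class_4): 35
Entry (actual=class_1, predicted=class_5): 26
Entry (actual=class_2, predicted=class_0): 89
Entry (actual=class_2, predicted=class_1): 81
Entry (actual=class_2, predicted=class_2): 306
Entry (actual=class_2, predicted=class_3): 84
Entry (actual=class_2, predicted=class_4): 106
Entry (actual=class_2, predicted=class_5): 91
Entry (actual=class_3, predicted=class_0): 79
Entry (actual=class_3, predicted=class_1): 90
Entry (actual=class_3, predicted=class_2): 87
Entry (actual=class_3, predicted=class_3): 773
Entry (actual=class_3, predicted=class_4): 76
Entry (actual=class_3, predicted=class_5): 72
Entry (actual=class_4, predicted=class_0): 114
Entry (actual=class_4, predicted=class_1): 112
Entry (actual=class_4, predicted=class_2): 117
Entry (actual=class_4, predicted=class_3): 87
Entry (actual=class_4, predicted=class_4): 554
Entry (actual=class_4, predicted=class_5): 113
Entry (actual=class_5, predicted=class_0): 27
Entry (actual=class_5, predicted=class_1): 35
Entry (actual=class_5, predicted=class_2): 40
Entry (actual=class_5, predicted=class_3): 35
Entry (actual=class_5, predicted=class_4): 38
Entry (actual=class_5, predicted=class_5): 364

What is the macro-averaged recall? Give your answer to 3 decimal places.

0.620

Per-class recall (TP/(TP+FN)):
  class_0: TP=480, FN=47+50+57+55+47=256 → 480/736 = 0.6522
  class_1: TP=776, FN=33+28+43+35+26=165 → 776/941 = 0.8247
  class_2: TP=306, FN=89+81+84+106+91=451 → 306/757 = 0.4042
  class_3: TP=773, FN=79+90+87+76+72=404 → 773/1177 = 0.6568
  class_4: TP=554, FN=114+112+117+87+113=543 → 554/1097 = 0.5050
  class_5: TP=364, FN=27+35+40+35+38=175 → 364/539 = 0.6753
Macro-recall = mean = (0.6522 + 0.8247 + 0.4042 + 0.6568 + 0.5050 + 0.6753) / 6 = 0.620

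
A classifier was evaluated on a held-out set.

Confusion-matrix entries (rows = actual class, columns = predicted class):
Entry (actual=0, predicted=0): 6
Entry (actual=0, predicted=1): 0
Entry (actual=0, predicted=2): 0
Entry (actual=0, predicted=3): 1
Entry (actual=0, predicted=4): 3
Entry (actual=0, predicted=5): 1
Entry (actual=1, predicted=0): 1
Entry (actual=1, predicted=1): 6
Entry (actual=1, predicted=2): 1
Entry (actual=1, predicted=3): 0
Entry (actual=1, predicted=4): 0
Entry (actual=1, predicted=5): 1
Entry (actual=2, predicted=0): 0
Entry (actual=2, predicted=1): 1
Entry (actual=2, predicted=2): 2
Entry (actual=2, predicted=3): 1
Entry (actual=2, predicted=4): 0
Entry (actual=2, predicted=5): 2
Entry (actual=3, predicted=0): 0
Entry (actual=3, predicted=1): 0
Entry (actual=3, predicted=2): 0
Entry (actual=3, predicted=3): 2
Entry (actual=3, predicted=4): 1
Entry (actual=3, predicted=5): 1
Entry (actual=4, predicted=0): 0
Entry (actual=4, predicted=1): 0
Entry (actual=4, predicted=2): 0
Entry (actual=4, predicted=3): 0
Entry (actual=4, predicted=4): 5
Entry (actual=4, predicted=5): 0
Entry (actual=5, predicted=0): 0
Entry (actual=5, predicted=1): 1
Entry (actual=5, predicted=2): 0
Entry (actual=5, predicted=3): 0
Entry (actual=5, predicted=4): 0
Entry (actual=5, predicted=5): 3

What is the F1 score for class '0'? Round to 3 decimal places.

0.667

F1 score = 2·TP/(2·TP+FP+FN).
0: TP=6, FP=1+0+0+0+0=1, FN=0+0+1+3+1=5 → 12/18 = 0.6667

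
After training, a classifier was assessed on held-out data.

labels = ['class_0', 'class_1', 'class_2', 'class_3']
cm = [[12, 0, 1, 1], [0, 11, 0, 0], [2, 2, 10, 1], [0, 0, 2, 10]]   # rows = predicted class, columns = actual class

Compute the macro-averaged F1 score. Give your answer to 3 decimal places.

Per-class F1 score (2·TP/(2·TP+FP+FN)):
  class_0: TP=12, FP=0+1+1=2, FN=0+2+0=2 → 24/28 = 0.8571
  class_1: TP=11, FP=0+0+0=0, FN=0+2+0=2 → 22/24 = 0.9167
  class_2: TP=10, FP=2+2+1=5, FN=1+0+2=3 → 20/28 = 0.7143
  class_3: TP=10, FP=0+0+2=2, FN=1+0+1=2 → 20/24 = 0.8333
Macro-F1 score = mean = (0.8571 + 0.9167 + 0.7143 + 0.8333) / 4 = 0.830

0.830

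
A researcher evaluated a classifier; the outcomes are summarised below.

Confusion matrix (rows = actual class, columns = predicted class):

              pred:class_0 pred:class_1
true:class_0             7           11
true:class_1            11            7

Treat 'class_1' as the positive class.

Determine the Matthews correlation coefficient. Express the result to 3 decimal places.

MCC = (TP·TN − FP·FN) / √((TP+FP)(TP+FN)(TN+FP)(TN+FN))
Numerator = 7·7 − 11·11 = -72
Denominator = √(18·18·18·18) = √104976 = 324.0000
MCC = -72 / 324.0000 = -0.222

-0.222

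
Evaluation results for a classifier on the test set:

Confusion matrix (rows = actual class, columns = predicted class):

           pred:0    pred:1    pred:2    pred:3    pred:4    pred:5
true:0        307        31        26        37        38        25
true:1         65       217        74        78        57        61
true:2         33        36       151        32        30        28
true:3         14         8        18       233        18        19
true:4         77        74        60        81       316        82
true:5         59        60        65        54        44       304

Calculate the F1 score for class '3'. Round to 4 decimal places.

0.5648

One-vs-rest for '3': TP = diagonal; FP = other classes predicted '3'; FN = '3' predicted as other.
F1 score = 2·TP/(2·TP+FP+FN).
3: TP=233, FP=37+78+32+81+54=282, FN=14+8+18+18+19=77 → 466/825 = 0.56485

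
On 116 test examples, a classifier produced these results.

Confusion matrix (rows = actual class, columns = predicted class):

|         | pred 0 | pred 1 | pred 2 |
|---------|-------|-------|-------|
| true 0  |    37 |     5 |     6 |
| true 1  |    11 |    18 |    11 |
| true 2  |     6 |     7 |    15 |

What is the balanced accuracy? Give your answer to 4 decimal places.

0.5855

Balanced accuracy = mean of per-class recall.
  0: recall = 37/48 = 0.77083
  1: recall = 18/40 = 0.45000
  2: recall = 15/28 = 0.53571
Mean = (0.77083 + 0.45000 + 0.53571) / 3 = 0.5855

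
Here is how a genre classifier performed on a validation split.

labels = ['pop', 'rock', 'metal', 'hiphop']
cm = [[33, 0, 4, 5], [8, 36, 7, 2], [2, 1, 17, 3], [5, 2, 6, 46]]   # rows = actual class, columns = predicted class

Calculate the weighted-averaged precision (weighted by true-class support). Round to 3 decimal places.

0.778

Per-class precision (TP/(TP+FP)):
  pop: TP=33, FP=8+2+5=15 → 33/48 = 0.6875
  rock: TP=36, FP=0+1+2=3 → 36/39 = 0.9231
  metal: TP=17, FP=4+7+6=17 → 17/34 = 0.5000
  hiphop: TP=46, FP=5+2+3=10 → 46/56 = 0.8214
Weighted-precision = Σ (supportᵢ/N)·precisionᵢ with N=177: (42/177)·0.6875 + (53/177)·0.9231 + (23/177)·0.5000 + (59/177)·0.8214 = 0.778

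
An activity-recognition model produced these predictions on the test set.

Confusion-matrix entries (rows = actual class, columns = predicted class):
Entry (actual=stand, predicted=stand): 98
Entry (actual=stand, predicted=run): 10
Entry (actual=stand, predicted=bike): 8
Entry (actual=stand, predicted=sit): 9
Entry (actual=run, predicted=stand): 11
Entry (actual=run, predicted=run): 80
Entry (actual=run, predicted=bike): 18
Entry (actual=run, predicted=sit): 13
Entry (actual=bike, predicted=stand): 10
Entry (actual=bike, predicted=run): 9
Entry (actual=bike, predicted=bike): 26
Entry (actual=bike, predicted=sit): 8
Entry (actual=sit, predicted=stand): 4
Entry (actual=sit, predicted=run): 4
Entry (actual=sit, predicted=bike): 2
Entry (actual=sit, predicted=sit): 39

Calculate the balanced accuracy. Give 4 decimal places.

Balanced accuracy = mean of per-class recall.
  stand: recall = 98/125 = 0.78400
  run: recall = 80/122 = 0.65574
  bike: recall = 26/53 = 0.49057
  sit: recall = 39/49 = 0.79592
Mean = (0.78400 + 0.65574 + 0.49057 + 0.79592) / 4 = 0.6816

0.6816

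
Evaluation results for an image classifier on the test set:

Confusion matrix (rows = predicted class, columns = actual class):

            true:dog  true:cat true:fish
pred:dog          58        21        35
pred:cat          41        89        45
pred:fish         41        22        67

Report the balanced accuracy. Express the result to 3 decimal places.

Balanced accuracy = mean of per-class recall.
  dog: recall = 58/140 = 0.4143
  cat: recall = 89/132 = 0.6742
  fish: recall = 67/147 = 0.4558
Mean = (0.4143 + 0.6742 + 0.4558) / 3 = 0.515

0.515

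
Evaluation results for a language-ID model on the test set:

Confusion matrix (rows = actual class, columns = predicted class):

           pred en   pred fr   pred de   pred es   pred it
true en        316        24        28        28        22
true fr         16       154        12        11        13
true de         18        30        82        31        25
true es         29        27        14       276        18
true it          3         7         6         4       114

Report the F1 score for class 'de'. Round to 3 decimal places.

Take TP from the diagonal, FP from the rest of the 'de' prediction marginal, FN from the rest of the 'de' actual marginal.
F1 score = 2·TP/(2·TP+FP+FN).
de: TP=82, FP=28+12+14+6=60, FN=18+30+31+25=104 → 164/328 = 0.5000

0.500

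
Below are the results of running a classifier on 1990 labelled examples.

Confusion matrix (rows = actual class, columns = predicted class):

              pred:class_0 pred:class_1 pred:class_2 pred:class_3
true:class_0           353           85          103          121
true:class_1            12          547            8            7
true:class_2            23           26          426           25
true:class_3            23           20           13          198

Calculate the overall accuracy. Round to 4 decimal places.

Accuracy = trace / total = (353+547+426+198=1524) / 1990 = 1524/1990 = 0.7658

0.7658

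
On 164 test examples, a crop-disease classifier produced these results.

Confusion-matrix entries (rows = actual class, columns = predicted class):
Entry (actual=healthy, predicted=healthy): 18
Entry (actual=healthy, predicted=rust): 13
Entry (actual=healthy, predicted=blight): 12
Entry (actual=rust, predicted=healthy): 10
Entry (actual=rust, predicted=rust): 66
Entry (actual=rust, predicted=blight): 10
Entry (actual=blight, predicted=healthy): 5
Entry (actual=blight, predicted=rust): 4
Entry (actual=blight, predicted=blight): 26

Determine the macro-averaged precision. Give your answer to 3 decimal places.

Per-class precision (TP/(TP+FP)):
  healthy: TP=18, FP=10+5=15 → 18/33 = 0.5455
  rust: TP=66, FP=13+4=17 → 66/83 = 0.7952
  blight: TP=26, FP=12+10=22 → 26/48 = 0.5417
Macro-precision = mean = (0.5455 + 0.7952 + 0.5417) / 3 = 0.627

0.627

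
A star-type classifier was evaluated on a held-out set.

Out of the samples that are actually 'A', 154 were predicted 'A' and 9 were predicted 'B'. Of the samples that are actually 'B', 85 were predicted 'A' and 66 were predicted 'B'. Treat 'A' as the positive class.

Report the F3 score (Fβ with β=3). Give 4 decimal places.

0.9027

Fβ = (1+β²)·TP / ((1+β²)·TP + β²·FN + FP), with β²=9
= 10·154 / (10·154 + 9·9 + 85) = 0.9027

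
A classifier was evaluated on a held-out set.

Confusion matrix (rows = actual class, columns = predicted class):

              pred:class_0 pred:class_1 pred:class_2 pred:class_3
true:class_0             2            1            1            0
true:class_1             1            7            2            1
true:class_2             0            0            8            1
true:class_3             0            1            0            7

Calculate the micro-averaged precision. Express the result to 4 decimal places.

0.7500

Micro-averaging pools counts across classes: ΣTP=24, ΣFP=8, ΣFN=8.
Micro-precision = TP/(TP+FP) on pooled counts = 0.7500 (equals overall accuracy in single-label multiclass).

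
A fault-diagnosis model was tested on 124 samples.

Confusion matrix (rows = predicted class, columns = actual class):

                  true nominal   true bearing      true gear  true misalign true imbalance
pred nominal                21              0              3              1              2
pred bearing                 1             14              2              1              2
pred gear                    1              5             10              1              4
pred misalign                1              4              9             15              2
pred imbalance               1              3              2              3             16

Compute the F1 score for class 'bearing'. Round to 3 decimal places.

Take TP from the diagonal, FP from the rest of the 'bearing' prediction marginal, FN from the rest of the 'bearing' actual marginal.
F1 score = 2·TP/(2·TP+FP+FN).
bearing: TP=14, FP=1+2+1+2=6, FN=0+5+4+3=12 → 28/46 = 0.6087

0.609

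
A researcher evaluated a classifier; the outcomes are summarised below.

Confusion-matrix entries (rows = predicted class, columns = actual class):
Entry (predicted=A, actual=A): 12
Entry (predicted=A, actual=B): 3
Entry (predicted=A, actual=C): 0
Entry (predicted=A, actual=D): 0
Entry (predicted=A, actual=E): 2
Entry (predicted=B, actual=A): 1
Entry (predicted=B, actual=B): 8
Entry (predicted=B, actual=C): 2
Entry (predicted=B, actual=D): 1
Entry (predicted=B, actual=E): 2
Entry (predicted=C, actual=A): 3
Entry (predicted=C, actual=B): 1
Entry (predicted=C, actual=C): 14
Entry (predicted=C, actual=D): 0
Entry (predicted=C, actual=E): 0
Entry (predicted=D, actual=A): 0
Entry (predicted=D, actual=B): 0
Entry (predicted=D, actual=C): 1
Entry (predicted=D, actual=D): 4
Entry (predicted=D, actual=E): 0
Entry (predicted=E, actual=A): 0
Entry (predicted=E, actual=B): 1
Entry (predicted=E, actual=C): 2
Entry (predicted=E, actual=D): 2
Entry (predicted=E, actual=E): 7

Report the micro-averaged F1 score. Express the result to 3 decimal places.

0.682

Micro-averaging pools counts across classes: ΣTP=45, ΣFP=21, ΣFN=21.
Micro-F1 score = 2·TP/(2·TP+FP+FN) on pooled counts = 0.682 (equals overall accuracy in single-label multiclass).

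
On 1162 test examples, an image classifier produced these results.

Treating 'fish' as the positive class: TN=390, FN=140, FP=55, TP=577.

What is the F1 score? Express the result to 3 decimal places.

0.855

Precision = TP/(TP+FP) = 577/632 = 0.9130
Recall = TP/(TP+FN) = 577/717 = 0.8047
F1 = 2·TP/(2·TP+FP+FN) = 1154/1349 = 0.855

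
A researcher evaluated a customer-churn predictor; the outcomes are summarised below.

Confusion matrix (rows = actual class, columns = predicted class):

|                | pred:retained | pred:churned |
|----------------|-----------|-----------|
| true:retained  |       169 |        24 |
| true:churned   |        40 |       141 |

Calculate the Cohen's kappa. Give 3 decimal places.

Observed agreement pₒ = trace/N = 310/374 = 0.8289
Expected agreement pₑ = Σ (rowᵢ·colᵢ)/N² = (193·209 + 181·165)/374² = 0.5019
κ = (pₒ − pₑ)/(1 − pₑ) = (0.8289 − 0.5019)/(1 − 0.5019) = 0.656

0.656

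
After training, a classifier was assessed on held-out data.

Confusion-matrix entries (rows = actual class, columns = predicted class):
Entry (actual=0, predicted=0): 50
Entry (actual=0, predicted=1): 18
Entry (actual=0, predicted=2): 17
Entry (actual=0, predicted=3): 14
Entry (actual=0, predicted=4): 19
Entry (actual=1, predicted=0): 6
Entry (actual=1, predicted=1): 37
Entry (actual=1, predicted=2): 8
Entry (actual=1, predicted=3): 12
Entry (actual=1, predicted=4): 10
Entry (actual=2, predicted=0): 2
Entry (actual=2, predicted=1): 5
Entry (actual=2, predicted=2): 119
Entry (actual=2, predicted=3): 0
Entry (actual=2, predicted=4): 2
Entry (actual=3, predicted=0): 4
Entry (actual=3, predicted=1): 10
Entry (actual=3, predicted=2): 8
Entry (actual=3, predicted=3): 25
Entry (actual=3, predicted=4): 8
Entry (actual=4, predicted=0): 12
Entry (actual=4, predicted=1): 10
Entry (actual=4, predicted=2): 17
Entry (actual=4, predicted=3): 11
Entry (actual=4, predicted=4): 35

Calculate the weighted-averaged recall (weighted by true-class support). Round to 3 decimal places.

Per-class recall (TP/(TP+FN)):
  0: TP=50, FN=18+17+14+19=68 → 50/118 = 0.4237
  1: TP=37, FN=6+8+12+10=36 → 37/73 = 0.5068
  2: TP=119, FN=2+5+0+2=9 → 119/128 = 0.9297
  3: TP=25, FN=4+10+8+8=30 → 25/55 = 0.4545
  4: TP=35, FN=12+10+17+11=50 → 35/85 = 0.4118
Weighted-recall = Σ (supportᵢ/N)·recallᵢ with N=459: (118/459)·0.4237 + (73/459)·0.5068 + (128/459)·0.9297 + (55/459)·0.4545 + (85/459)·0.4118 = 0.580

0.580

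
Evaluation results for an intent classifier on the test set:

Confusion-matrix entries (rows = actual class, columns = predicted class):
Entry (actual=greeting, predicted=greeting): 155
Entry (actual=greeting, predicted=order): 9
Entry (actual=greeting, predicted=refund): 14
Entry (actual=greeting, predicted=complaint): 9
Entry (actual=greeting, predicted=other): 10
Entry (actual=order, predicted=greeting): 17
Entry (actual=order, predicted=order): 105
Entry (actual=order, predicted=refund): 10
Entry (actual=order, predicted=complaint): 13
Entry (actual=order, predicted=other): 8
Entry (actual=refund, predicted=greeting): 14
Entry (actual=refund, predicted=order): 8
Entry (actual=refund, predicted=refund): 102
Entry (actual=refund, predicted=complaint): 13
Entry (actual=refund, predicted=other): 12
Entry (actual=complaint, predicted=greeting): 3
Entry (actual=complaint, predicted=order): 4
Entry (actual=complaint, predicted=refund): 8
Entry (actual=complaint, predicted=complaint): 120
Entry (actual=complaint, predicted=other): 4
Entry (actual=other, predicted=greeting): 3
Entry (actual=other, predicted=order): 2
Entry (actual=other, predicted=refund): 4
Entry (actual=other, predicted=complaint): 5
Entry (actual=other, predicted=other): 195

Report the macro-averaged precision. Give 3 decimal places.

0.794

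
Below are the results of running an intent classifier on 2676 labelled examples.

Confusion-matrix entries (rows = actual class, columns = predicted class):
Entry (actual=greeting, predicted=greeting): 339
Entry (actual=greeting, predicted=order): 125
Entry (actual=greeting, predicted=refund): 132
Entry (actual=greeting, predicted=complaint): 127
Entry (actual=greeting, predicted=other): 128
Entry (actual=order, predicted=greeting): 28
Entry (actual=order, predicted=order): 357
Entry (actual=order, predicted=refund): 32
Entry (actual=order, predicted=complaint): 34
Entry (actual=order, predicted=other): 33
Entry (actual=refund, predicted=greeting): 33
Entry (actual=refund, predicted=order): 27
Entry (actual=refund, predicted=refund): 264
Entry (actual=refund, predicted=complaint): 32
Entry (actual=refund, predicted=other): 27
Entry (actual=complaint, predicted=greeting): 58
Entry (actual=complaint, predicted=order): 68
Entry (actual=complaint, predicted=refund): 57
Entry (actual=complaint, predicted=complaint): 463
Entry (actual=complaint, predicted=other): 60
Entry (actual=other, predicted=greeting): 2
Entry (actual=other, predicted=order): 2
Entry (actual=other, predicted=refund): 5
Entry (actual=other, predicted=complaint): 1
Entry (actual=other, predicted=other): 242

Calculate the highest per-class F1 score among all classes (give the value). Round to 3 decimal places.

0.679

Per-class F1 score (2·TP/(2·TP+FP+FN)):
  greeting: TP=339, FP=28+33+58+2=121, FN=125+132+127+128=512 → 678/1311 = 0.5172
  order: TP=357, FP=125+27+68+2=222, FN=28+32+34+33=127 → 714/1063 = 0.6717
  refund: TP=264, FP=132+32+57+5=226, FN=33+27+32+27=119 → 528/873 = 0.6048
  complaint: TP=463, FP=127+34+32+1=194, FN=58+68+57+60=243 → 926/1363 = 0.6794
  other: TP=242, FP=128+33+27+60=248, FN=2+2+5+1=10 → 484/742 = 0.6523
Highest is class 'complaint' with F1 score = 0.679.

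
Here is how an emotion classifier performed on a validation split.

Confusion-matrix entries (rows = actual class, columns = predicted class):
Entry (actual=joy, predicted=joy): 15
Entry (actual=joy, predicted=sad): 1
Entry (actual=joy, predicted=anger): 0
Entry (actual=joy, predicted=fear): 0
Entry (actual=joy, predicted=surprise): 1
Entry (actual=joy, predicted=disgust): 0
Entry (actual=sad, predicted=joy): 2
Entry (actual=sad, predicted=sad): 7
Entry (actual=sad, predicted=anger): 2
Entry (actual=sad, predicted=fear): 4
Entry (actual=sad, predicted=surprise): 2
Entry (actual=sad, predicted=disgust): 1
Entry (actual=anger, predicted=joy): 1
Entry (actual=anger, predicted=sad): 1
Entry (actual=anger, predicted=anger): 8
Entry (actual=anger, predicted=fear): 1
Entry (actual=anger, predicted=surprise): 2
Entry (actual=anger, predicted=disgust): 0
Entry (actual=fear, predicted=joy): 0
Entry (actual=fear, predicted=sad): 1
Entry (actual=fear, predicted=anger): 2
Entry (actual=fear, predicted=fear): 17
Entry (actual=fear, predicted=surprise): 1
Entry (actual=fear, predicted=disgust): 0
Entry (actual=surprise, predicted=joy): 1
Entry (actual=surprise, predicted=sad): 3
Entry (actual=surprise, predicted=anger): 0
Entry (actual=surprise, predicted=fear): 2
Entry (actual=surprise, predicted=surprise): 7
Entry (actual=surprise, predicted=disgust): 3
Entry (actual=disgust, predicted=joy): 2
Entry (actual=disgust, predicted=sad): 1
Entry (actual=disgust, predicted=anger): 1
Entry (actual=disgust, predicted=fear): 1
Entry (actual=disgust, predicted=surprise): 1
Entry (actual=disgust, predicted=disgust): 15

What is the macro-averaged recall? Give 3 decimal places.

Per-class recall (TP/(TP+FN)):
  joy: TP=15, FN=1+0+0+1+0=2 → 15/17 = 0.8824
  sad: TP=7, FN=2+2+4+2+1=11 → 7/18 = 0.3889
  anger: TP=8, FN=1+1+1+2+0=5 → 8/13 = 0.6154
  fear: TP=17, FN=0+1+2+1+0=4 → 17/21 = 0.8095
  surprise: TP=7, FN=1+3+0+2+3=9 → 7/16 = 0.4375
  disgust: TP=15, FN=2+1+1+1+1=6 → 15/21 = 0.7143
Macro-recall = mean = (0.8824 + 0.3889 + 0.6154 + 0.8095 + 0.4375 + 0.7143) / 6 = 0.641

0.641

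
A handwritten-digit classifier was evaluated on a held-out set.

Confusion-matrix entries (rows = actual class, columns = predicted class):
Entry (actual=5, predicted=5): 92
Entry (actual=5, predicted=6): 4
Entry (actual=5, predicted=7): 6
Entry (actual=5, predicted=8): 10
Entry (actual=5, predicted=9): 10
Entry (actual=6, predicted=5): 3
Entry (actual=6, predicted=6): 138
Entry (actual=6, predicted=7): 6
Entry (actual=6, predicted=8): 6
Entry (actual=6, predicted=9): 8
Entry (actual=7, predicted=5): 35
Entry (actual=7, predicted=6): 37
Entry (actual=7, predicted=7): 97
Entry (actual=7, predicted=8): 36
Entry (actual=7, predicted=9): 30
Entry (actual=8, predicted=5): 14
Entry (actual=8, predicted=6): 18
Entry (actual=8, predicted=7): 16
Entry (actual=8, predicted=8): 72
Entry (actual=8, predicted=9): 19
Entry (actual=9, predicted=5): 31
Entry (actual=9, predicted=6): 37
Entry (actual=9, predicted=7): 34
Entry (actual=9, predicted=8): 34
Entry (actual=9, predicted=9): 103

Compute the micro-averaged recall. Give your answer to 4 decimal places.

Micro-averaging pools counts across classes: ΣTP=502, ΣFP=394, ΣFN=394.
Micro-recall = TP/(TP+FN) on pooled counts = 0.5603 (equals overall accuracy in single-label multiclass).

0.5603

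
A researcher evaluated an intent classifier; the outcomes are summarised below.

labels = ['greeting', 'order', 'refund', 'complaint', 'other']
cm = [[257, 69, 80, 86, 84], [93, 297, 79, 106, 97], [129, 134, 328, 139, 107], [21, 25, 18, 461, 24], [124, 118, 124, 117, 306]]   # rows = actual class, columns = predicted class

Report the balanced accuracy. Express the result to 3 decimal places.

0.502

Balanced accuracy = mean of per-class recall.
  greeting: recall = 257/576 = 0.4462
  order: recall = 297/672 = 0.4420
  refund: recall = 328/837 = 0.3919
  complaint: recall = 461/549 = 0.8397
  other: recall = 306/789 = 0.3878
Mean = (0.4462 + 0.4420 + 0.3919 + 0.8397 + 0.3878) / 5 = 0.502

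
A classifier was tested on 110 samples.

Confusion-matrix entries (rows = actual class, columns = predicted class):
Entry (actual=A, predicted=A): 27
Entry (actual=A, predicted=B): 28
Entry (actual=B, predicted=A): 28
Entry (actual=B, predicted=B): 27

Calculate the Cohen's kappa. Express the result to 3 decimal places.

-0.018

Observed agreement pₒ = trace/N = 54/110 = 0.4909
Expected agreement pₑ = Σ (rowᵢ·colᵢ)/N² = (55·55 + 55·55)/110² = 0.5000
κ = (pₒ − pₑ)/(1 − pₑ) = (0.4909 − 0.5000)/(1 − 0.5000) = -0.018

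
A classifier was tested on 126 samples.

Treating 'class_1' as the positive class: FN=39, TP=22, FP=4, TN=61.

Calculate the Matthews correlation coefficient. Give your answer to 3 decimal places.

0.369

MCC = (TP·TN − FP·FN) / √((TP+FP)(TP+FN)(TN+FP)(TN+FN))
Numerator = 22·61 − 4·39 = 1186
Denominator = √(26·61·65·100) = √10309000 = 3210.7631
MCC = 1186 / 3210.7631 = 0.369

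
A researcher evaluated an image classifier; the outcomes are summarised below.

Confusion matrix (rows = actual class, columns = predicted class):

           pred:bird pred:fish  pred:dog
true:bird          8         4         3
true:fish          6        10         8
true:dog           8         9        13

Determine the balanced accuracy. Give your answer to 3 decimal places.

0.461

Balanced accuracy = mean of per-class recall.
  bird: recall = 8/15 = 0.5333
  fish: recall = 10/24 = 0.4167
  dog: recall = 13/30 = 0.4333
Mean = (0.5333 + 0.4167 + 0.4333) / 3 = 0.461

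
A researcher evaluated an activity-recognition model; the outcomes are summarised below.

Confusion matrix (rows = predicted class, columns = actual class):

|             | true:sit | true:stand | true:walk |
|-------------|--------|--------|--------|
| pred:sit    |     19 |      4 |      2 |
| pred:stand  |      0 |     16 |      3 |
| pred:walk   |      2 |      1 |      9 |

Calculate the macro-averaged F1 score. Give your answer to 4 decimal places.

0.7728

Per-class F1 score (2·TP/(2·TP+FP+FN)):
  sit: TP=19, FP=4+2=6, FN=0+2=2 → 38/46 = 0.82609
  stand: TP=16, FP=0+3=3, FN=4+1=5 → 32/40 = 0.80000
  walk: TP=9, FP=2+1=3, FN=2+3=5 → 18/26 = 0.69231
Macro-F1 score = mean = (0.82609 + 0.80000 + 0.69231) / 3 = 0.7728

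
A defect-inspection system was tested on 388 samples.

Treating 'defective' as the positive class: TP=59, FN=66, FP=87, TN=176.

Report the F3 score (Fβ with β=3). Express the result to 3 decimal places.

Fβ = (1+β²)·TP / ((1+β²)·TP + β²·FN + FP), with β²=9
= 10·59 / (10·59 + 9·66 + 87) = 0.464

0.464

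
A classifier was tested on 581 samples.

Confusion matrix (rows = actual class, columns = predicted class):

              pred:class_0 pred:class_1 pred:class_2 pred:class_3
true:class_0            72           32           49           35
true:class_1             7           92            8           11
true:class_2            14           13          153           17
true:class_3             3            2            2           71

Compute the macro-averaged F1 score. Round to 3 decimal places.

Per-class F1 score (2·TP/(2·TP+FP+FN)):
  class_0: TP=72, FP=7+14+3=24, FN=32+49+35=116 → 144/284 = 0.5070
  class_1: TP=92, FP=32+13+2=47, FN=7+8+11=26 → 184/257 = 0.7160
  class_2: TP=153, FP=49+8+2=59, FN=14+13+17=44 → 306/409 = 0.7482
  class_3: TP=71, FP=35+11+17=63, FN=3+2+2=7 → 142/212 = 0.6698
Macro-F1 score = mean = (0.5070 + 0.7160 + 0.7482 + 0.6698) / 4 = 0.660

0.660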